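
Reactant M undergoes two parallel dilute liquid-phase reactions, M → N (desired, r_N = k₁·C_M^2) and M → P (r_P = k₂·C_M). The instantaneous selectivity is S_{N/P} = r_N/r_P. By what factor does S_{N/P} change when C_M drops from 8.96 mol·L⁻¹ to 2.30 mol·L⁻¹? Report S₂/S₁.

0.257

S_{N/P} = (k₁/k₂)·C_M, so S₂/S₁ = (C_{M,2}/C_{M,1}).
= 2.30/8.96 = 0.257.
Selectivity toward N falls as C_M falls — high-concentration operation is favoured.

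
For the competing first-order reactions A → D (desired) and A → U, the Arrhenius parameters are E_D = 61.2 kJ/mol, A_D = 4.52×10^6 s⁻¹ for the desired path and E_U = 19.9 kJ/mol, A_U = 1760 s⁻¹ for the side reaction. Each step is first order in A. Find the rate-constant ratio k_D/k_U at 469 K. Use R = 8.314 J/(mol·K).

k_D/k_U = (A_D/A_U)·exp[−(E_D−E_U)/(RT)] = (A_D/A_U)·exp[(E_U−E_D)/(RT)].
(E_U−E_D)/(RT) = (19.9−61.2)×10³/(8.314×469) = -41300/3899 = -10.59.
k_D/k_U = (4.52×10^6/1760)·exp(-10.59) = 2568 × 2.512×10^-5 = 0.0645.
Since E_D > E_U, raising the temperature improves selectivity toward D.

0.0645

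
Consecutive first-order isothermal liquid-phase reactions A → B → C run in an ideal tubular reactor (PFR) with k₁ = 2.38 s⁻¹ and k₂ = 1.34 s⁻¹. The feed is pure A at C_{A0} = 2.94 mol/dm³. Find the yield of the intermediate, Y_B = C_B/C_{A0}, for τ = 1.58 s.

0.222

Solving the coupled first-order balances gives C_B(τ) = [k₁/(k₂−k₁)]·C_{A0}·(e^(−k₁τ) − e^(−k₂τ)).
e^(−k₁τ) = e^(−2.38×1.58) = e^(−3.760) = 0.02327; e^(−k₂τ) = e^(−2.117) = 0.1204.
C_B = 2.38×2.94/(1.34−2.38) × (0.02327−0.1204) = (-6.728)×(-0.09709) = 0.6533 mol/dm³.
Y_B = C_B/C_{A0} = 0.6533/2.94 = 0.222.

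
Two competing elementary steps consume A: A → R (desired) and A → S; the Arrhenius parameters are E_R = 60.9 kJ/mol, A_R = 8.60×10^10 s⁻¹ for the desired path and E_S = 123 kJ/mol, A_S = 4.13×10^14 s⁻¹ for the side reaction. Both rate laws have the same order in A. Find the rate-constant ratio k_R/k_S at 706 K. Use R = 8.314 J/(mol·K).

k_R/k_S = (A_R/A_S)·exp[−(E_R−E_S)/(RT)] = (A_R/A_S)·exp[(E_S−E_R)/(RT)].
(E_S−E_R)/(RT) = (123−60.9)×10³/(8.314×706) = 62100/5870 = 10.58.
k_R/k_S = (8.60×10^10/4.13×10^14)·exp(10.58) = 2.082×10^-4 × 39332 = 8.19.

8.19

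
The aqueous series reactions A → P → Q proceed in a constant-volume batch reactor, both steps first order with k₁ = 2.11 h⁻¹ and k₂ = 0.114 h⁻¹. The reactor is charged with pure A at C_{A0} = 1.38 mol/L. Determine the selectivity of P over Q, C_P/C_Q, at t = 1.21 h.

Solving the coupled first-order balances gives C_P(t) = [k₁/(k₂−k₁)]·C_{A0}·(e^(−k₁t) − e^(−k₂t)).
e^(−k₁t) = e^(−2.11×1.21) = e^(−2.553) = 0.07784; e^(−k₂t) = e^(−0.1379) = 0.8712.
C_P = 2.11×1.38/(0.114−2.11) × (0.07784−0.8712) = (-1.459)×(-0.7933) = 1.157 mol/L.
C_A = C_{A0}e^(−k₁t) = 0.1074 mol/L, so C_Q = C_{A0}−C_A−C_P = 0.1153 mol/L; C_P/C_Q = 10.0.

10.0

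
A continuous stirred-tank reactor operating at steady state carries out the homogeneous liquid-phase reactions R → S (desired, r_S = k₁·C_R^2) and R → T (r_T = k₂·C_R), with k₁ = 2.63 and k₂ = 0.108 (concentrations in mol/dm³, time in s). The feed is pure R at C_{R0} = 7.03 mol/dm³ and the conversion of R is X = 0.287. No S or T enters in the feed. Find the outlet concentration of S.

Exit C_R = C_{R0}(1−X) = 7.03×0.713 = 5.012 mol/dm³.
A CSTR operates uniformly at the exit composition, giving r_S = 66.08 and r_T = 0.5413 (each k·C_R^n at C_R = 5.012).
Fraction of consumed R going to S: r_S/(r_S+r_T) = 0.9919.
C_S = 0.9919·C_{R0}·X = 0.9919×7.03×0.287 = 2.00 mol/dm³.

2.00 mol/dm³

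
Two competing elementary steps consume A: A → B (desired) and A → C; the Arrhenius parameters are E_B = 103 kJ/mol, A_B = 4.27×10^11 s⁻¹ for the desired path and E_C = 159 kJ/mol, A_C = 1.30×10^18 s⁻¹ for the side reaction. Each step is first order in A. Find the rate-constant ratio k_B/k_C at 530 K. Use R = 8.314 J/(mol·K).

0.109

k_B/k_C = (A_B/A_C)·exp[−(E_B−E_C)/(RT)] = (A_B/A_C)·exp[(E_C−E_B)/(RT)].
(E_C−E_B)/(RT) = (159−103)×10³/(8.314×530) = 56000/4406 = 12.71.
k_B/k_C = (4.27×10^11/1.30×10^18)·exp(12.71) = 3.285×10^-7 × 3.306×10^5 = 0.109.
Since E_B < E_C, lowering the temperature improves selectivity toward B.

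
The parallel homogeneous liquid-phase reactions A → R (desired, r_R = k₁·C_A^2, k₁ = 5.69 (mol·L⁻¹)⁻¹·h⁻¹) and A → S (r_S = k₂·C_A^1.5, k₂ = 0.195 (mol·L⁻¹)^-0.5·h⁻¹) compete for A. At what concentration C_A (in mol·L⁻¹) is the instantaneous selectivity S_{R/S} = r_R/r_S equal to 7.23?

0.0614 mol·L⁻¹

S_{R/S} = (k₁/k₂)·C_A^0.5 ⇒ C_A = (S·k₂/k₁)^(2).
= (7.23×0.195/5.69)^(2) = (0.2478)^(2) = 0.0614 mol·L⁻¹.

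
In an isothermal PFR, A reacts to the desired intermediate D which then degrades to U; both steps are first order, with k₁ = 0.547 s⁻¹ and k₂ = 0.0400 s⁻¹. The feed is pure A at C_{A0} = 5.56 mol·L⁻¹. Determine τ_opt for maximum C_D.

For first-order series the maximum of C_D occurs at τ_opt = ln(k₂/k₁)/(k₂−k₁).
= ln(0.0400/0.547)/(0.0400−0.547) = ln(0.07313)/-0.5070 = -2.616/-0.5070 = 5.16 s.

5.16 s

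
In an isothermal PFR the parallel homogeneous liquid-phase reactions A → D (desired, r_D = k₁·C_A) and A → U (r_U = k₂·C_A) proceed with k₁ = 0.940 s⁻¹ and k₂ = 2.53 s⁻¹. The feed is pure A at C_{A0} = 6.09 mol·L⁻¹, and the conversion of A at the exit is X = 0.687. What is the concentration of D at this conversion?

1.13 mol·L⁻¹

C_A = C_{A0}(1−X) = 1.906 mol·L⁻¹.
Both paths are first order in A, so the instantaneous fraction to D is constant: dC_D/d(−C_A) = k₁/(k₁+k₂) = 0.2709.
C_D = 0.2709·(C_{A0}−C_A) = 0.2709×4.184 = 1.13 mol·L⁻¹.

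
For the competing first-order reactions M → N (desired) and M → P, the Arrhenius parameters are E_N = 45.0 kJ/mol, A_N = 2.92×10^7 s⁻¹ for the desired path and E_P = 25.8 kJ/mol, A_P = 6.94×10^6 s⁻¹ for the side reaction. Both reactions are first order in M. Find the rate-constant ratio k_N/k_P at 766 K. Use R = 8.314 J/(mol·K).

With equal orders, S_{N/P} = k_N/k_P = (A_N/A_P)·exp[(E_P−E_N)/(RT)].
(E_P−E_N)/(RT) = (25.8−45.0)×10³/(8.314×766) = -19200/6369 = -3.015.
k_N/k_P = (2.92×10^7/6.94×10^6)·exp(-3.015) = 4.207 × 0.04905 = 0.206.
Since E_N > E_P, raising the temperature improves selectivity toward N.

0.206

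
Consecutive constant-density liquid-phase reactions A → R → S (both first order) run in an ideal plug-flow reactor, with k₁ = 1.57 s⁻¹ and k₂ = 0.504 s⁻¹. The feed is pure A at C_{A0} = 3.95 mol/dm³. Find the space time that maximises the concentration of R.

1.07 s

Setting dC_R/dτ = 0 gives τ_opt = ln(k₂/k₁)/(k₂−k₁).
= ln(0.504/1.57)/(0.504−1.57) = ln(0.3210)/-1.066 = -1.136/-1.066 = 1.07 s.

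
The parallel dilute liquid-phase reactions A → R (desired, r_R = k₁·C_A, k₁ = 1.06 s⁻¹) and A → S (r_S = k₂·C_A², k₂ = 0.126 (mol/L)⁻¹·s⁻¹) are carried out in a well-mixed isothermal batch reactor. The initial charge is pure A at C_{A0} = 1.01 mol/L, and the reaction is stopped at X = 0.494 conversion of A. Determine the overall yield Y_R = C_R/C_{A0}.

0.453

C_A = C_{A0}(1−X) = 0.5111 mol/L.
Along a PFR/batch, dC_R/dC_A = −r_R/(r_R+r_S) = −k₁/(k₁+k₂·C_A).
Integrating from C_{A0} to C_A: C_R = (1.06/0.126)·ln[(1.06+0.126·1.01)/(1.06+0.126·0.511)] = 8.413·ln(1.187/1.124) = 0.4577 mol/L.
Y_R = C_R/C_{A0} = 0.4577/1.01 = 0.453.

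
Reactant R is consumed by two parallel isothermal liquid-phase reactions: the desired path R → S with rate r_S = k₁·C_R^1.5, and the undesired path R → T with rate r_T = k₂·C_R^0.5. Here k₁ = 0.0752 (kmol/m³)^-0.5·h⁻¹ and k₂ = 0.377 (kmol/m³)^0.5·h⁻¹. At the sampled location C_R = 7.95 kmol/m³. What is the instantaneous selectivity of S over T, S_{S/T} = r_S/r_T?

S_{S/T} = r_S/r_T = (k₁·C_R^1.5)/(k₂·C_R^0.5) = (k₁/k₂)·C_R.
= (0.0752×7.950^1.5) / (0.377×7.950^0.5) = 1.686/1.063 = 1.59.

1.59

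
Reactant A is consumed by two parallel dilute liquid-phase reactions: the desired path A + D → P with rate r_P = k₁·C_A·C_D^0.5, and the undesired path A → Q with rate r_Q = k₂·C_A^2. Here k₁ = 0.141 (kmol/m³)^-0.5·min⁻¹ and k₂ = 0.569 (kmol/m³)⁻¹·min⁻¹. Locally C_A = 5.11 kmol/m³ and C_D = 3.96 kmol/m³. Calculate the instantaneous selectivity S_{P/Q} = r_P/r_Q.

S_{P/Q} = r_P/r_Q = (k₁·C_A·C_D^0.5)/(k₂·C_A^2) = (k₁/k₂)·C_A⁻¹·C_D^0.5.
= (0.141×5.110×3.960^0.5) / (0.569×5.110^2) = 1.434/14.86 = 0.0965.

0.0965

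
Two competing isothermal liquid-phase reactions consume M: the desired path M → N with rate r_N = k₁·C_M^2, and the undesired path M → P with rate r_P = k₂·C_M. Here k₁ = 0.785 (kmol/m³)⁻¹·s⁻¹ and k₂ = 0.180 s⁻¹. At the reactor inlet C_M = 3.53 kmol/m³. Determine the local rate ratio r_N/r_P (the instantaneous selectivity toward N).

15.4

S_{N/P} = r_N/r_P = (k₁·C_M^2)/(k₂·C_M) = (k₁/k₂)·C_M.
= (0.785×3.530^2) / (0.180×3.530) = 9.782/0.6354 = 15.4.
Since the desired path is higher order in M, keeping C_M high (PFR or concentrated feed) favours N.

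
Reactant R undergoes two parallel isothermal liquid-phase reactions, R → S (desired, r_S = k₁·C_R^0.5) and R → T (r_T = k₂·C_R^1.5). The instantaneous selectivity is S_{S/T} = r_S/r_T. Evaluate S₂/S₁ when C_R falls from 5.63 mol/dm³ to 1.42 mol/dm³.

3.96

S_{S/T} = (k₁/k₂)·C_R⁻¹, so S₂/S₁ = (C_{R,2}/C_{R,1})⁻¹.
= 5.63/1.42 = 3.96.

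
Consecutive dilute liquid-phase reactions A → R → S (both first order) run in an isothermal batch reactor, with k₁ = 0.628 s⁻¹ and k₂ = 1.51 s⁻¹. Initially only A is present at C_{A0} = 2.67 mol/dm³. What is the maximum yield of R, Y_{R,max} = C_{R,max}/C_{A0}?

At the optimum, C_{R,max}/C_{A0} = (k₁/k₂)^[k₂/(k₂−k₁)].
= (0.628/1.51)^(1.51/(1.51−0.628)) = (0.4159)^(1.712) = 0.2227.

0.223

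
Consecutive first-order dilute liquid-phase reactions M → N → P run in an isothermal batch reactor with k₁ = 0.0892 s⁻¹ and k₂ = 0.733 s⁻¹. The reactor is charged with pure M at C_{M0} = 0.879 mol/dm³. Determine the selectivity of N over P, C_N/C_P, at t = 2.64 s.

0.744

Solving the coupled first-order balances gives C_N(t) = [k₁/(k₂−k₁)]·C_{M0}·(e^(−k₁t) − e^(−k₂t)).
e^(−k₁t) = e^(−0.0892×2.64) = e^(−0.2355) = 0.7902; e^(−k₂t) = e^(−1.935) = 0.1444.
C_N = 0.0892×0.879/(0.733−0.0892) × (0.7902−0.1444) = 0.1218×0.6458 = 0.07865 mol/dm³.
C_M = C_{M0}e^(−k₁t) = 0.6946 mol/dm³, so C_P = C_{M0}−C_M−C_N = 0.1058 mol/dm³; C_N/C_P = 0.744.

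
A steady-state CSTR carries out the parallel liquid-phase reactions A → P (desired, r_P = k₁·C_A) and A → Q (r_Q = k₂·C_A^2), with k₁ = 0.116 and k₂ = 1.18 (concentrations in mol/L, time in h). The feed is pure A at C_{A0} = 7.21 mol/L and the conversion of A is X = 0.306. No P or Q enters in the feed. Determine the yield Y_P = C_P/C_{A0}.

Exit C_A = C_{A0}(1−X) = 7.21×0.694 = 5.004 mol/L.
Rates in a CSTR are evaluated at the outlet concentration: r_P = 0.116×5.004 = 0.5804, r_Q = 1.18×5.004^2 = 29.54.
Fraction of consumed A going to P: r_P/(r_P+r_Q) = 0.01927.
C_P = 0.01927·C_{A0}·X = 0.01927×7.21×0.306 = 0.0425 mol/L; Y_P = C_P/C_{A0} = 0.00590.

0.00590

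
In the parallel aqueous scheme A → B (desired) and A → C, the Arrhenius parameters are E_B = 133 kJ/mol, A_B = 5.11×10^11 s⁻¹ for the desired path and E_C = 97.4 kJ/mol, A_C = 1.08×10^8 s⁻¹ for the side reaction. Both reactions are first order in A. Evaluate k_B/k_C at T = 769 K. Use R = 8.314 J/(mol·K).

Since both paths have the same order in A, the concentration cancels and S_{B/C} = k_B/k_C = (A_B/A_C)·exp[(E_C−E_B)/(RT)].
(E_C−E_B)/(RT) = (97.4−133)×10³/(8.314×769) = -35600/6393 = -5.568.
k_B/k_C = (5.11×10^11/1.08×10^8)·exp(-5.568) = 4731 × 0.003817 = 18.1.
Since E_B > E_C, raising the temperature improves selectivity toward B.

18.1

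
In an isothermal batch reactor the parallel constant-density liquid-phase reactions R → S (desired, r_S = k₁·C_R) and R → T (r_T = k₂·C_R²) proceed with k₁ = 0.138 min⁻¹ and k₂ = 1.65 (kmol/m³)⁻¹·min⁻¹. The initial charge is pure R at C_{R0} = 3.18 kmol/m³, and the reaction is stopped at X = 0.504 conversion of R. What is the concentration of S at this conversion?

C_R = C_{R0}(1−X) = 1.577 kmol/m³.
Along a PFR/batch, dC_S/dC_R = −r_S/(r_S+r_T) = −k₁/(k₁+k₂·C_R).
Integrating from C_{R0} to C_R: C_S = (0.138/1.65)·ln[(0.138+1.65·3.18)/(0.138+1.65·1.58)] = 0.08364·ln(5.385/2.741) = 0.05649 kmol/m³.

0.0565 kmol/m³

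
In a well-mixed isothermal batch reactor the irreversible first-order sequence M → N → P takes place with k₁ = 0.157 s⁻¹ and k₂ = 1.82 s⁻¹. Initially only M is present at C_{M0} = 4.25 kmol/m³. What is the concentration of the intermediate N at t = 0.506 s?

0.211 kmol/m³

Solving the coupled first-order balances gives C_N(t) = [k₁/(k₂−k₁)]·C_{M0}·(e^(−k₁t) − e^(−k₂t)).
e^(−k₁t) = e^(−0.157×0.506) = e^(−0.07944) = 0.9236; e^(−k₂t) = e^(−0.9209) = 0.3982.
C_N = 0.157×4.25/(1.82−0.157) × (0.9236−0.3982) = 0.4012×0.5255 = 0.2108 kmol/m³.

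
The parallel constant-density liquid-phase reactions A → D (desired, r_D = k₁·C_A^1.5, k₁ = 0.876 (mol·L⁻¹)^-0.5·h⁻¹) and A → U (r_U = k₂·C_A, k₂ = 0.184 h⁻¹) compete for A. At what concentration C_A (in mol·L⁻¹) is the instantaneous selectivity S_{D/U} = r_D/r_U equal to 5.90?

1.54 mol·L⁻¹

S_{D/U} = (k₁/k₂)·C_A^0.5 ⇒ C_A = (S·k₂/k₁)^(2).
= (5.90×0.184/0.876)^(2) = (1.239)^(2) = 1.54 mol·L⁻¹.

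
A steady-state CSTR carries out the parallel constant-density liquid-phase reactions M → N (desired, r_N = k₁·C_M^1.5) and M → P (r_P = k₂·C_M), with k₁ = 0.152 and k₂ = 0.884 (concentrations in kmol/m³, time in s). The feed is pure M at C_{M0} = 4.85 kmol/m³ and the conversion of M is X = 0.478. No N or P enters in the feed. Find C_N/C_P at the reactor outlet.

0.274

Exit C_M = C_{M0}(1−X) = 4.85×0.522 = 2.532 kmol/m³.
Rates in a CSTR are evaluated at the outlet concentration: r_N = 0.152×2.532^1.5 = 0.6123, r_P = 0.884×2.532 = 2.238.
Overall selectivity = C_N/C_P = r_Nτ/(r_Pτ) = r_N/r_P = 0.274.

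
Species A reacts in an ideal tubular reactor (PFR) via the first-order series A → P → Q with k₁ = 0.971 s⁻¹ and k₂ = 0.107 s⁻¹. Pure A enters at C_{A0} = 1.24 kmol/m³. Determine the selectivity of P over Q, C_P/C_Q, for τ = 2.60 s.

4.79

For first-order series with pure A initially, C_P(τ) = k₁C_{A0}/(k₂−k₁)·(e^(−k₁τ) − e^(−k₂τ)).
e^(−k₁τ) = e^(−0.971×2.60) = e^(−2.525) = 0.08009; e^(−k₂τ) = e^(−0.2782) = 0.7571.
C_P = 0.971×1.24/(0.107−0.971) × (0.08009−0.7571) = (-1.394)×(-0.6771) = 0.9435 kmol/m³.
C_A = C_{A0}e^(−k₁τ) = 0.09931 kmol/m³, so C_Q = C_{A0}−C_A−C_P = 0.1972 kmol/m³; C_P/C_Q = 4.79.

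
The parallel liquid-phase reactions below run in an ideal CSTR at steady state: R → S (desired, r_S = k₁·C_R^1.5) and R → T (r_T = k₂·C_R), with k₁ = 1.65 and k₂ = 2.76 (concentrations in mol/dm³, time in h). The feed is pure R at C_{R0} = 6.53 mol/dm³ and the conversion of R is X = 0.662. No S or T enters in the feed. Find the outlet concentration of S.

Exit C_R = C_{R0}(1−X) = 6.53×0.338 = 2.207 mol/dm³.
In a CSTR the entire volume is at exit conditions, so r_S = 1.65×2.207^1.5 = 5.410 and r_T = 2.76×2.207 = 6.092.
Fraction of consumed R going to S: r_S/(r_S+r_T) = 0.4704.
C_S = 0.4704·C_{R0}·X = 0.4704×6.53×0.662 = 2.03 mol/dm³.

2.03 mol/dm³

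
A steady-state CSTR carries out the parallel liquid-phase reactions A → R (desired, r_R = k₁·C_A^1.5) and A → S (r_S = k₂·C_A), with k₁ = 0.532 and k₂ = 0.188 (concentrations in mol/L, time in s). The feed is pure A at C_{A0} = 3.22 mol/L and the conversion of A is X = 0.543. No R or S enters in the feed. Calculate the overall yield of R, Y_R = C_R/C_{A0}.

Exit C_A = C_{A0}(1−X) = 3.22×0.457 = 1.472 mol/L.
In a CSTR the entire volume is at exit conditions, so r_R = 0.532×1.472^1.5 = 0.9497 and r_S = 0.188×1.472 = 0.2766.
Fraction of consumed A going to R: r_R/(r_R+r_S) = 0.7744.
C_R = 0.7744·C_{A0}·X = 0.7744×3.22×0.543 = 1.35 mol/L; Y_R = C_R/C_{A0} = 0.421.

0.421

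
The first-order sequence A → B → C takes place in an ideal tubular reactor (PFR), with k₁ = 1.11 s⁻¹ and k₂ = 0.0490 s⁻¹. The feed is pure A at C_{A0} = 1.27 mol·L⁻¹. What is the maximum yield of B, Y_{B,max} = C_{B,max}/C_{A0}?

0.866

Evaluating C_B at τ_opt = ln(k₂/k₁)/(k₂−k₁) gives C_{B,max}/C_{A0} = (k₁/k₂)^[k₂/(k₂−k₁)].
= (1.11/0.0490)^(0.0490/(0.0490−1.11)) = (22.65)^(-0.04618) = 0.8658.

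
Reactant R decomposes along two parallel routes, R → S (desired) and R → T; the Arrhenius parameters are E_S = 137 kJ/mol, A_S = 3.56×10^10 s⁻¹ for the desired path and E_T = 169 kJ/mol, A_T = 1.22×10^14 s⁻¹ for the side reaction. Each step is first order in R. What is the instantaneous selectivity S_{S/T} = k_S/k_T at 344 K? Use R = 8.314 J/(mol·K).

With equal orders, S_{S/T} = k_S/k_T = (A_S/A_T)·exp[(E_T−E_S)/(RT)].
(E_T−E_S)/(RT) = (169−137)×10³/(8.314×344) = 32000/2860 = 11.19.
k_S/k_T = (3.56×10^10/1.22×10^14)·exp(11.19) = 2.918×10^-4 × 72312 = 21.1.

21.1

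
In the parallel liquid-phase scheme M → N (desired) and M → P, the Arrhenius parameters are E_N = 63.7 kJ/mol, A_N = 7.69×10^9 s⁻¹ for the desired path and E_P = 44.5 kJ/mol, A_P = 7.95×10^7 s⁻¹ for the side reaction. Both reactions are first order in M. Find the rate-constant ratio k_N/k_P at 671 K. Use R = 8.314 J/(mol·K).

k_N/k_P = (A_N/A_P)·exp[−(E_N−E_P)/(RT)] = (A_N/A_P)·exp[(E_P−E_N)/(RT)].
(E_P−E_N)/(RT) = (44.5−63.7)×10³/(8.314×671) = -19200/5579 = -3.442.
k_N/k_P = (7.69×10^9/7.95×10^7)·exp(-3.442) = 96.73 × 0.03201 = 3.10.

3.10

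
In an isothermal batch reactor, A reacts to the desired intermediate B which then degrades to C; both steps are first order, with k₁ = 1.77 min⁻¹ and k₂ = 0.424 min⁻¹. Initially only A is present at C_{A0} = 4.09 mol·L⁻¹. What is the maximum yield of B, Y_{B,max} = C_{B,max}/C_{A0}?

For a first-order series the maximum intermediate yield is C_{B,max}/C_{A0} = (k₁/k₂)^[k₂/(k₂−k₁)].
= (1.77/0.424)^(0.424/(0.424−1.77)) = (4.175)^(-0.3150) = 0.6375.

0.638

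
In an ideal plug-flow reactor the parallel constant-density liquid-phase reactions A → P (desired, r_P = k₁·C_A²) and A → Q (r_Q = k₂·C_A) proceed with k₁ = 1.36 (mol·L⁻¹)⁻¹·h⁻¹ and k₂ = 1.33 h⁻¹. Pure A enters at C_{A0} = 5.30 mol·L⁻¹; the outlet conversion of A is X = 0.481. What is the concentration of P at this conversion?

C_A = C_{A0}(1−X) = 2.751 mol·L⁻¹.
Along a PFR/batch, dC_Q/dC_A = −r_Q/(r_P+r_Q) = −k₂/(k₂+k₁·C_A).
Integrating from C_{A0} to C_A: C_Q = (1.33/1.36)·ln[(1.33+1.36·5.30)/(1.33+1.36·2.75)] = 0.9779·ln(8.538/5.071) = 0.5095 mol·L⁻¹.
Then C_P = (C_{A0}−C_A) − C_Q = 2.549 − 0.5095 = 2.040 mol·L⁻¹.

2.04 mol·L⁻¹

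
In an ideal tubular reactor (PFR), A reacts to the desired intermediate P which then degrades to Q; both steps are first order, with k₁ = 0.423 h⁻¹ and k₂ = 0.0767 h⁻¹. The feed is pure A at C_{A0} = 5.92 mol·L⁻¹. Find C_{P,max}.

Evaluating C_P at τ_opt = ln(k₂/k₁)/(k₂−k₁) gives C_{P,max}/C_{A0} = (k₁/k₂)^[k₂/(k₂−k₁)].
= (0.423/0.0767)^(0.0767/(0.0767−0.423)) = (5.515)^(-0.2215) = 0.6851.
C_{P,max} = 0.6851×5.92 = 4.06 mol·L⁻¹.

4.06 mol·L⁻¹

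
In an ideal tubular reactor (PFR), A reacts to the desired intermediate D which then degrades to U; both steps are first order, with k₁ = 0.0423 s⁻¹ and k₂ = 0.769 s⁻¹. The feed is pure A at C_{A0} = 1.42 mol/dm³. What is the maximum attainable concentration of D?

At the optimum, C_{D,max}/C_{A0} = (k₁/k₂)^[k₂/(k₂−k₁)].
= (0.0423/0.769)^(0.769/(0.769−0.0423)) = (0.05501)^(1.058) = 0.04646.
C_{D,max} = 0.04646×1.42 = 0.0660 mol/dm³.

0.0660 mol/dm³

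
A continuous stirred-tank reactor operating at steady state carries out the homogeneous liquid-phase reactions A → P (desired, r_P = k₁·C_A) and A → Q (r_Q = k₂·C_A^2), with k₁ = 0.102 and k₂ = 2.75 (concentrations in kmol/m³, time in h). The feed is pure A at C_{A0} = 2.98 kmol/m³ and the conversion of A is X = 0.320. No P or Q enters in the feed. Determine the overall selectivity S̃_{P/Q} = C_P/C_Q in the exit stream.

Exit C_A = C_{A0}(1−X) = 2.98×0.680 = 2.026 kmol/m³.
A CSTR operates uniformly at the exit composition, giving r_P = 0.2067 and r_Q = 11.29 (each k·C_A^n at C_A = 2.026).
Overall selectivity = C_P/C_Q = r_Pτ/(r_Qτ) = r_P/r_Q = 0.0183.

0.0183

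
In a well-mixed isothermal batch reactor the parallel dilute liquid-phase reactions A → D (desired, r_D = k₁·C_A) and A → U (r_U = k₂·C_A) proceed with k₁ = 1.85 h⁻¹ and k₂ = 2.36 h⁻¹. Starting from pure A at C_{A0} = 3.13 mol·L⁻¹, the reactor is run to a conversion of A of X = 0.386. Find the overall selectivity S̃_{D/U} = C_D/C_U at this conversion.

C_A = C_{A0}(1−X) = 1.922 mol·L⁻¹.
Both paths are first order in A, so the instantaneous fraction to D is constant: dC_D/d(−C_A) = k₁/(k₁+k₂) = 0.4394.
C_D = 0.4394·(C_{A0}−C_A) = 0.4394×1.208 = 0.531 mol·L⁻¹.
C_U = (C_{A0}−C_A)−C_D = 0.6773 mol·L⁻¹; S̃_{D/U} = 0.5309/0.6773 = 0.784.

0.784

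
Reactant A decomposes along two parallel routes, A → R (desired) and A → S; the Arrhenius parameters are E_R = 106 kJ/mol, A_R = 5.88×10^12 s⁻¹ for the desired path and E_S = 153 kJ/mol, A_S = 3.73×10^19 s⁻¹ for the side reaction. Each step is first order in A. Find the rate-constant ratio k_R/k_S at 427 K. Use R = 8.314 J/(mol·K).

0.0886

Since both paths have the same order in A, the concentration cancels and S_{R/S} = k_R/k_S = (A_R/A_S)·exp[(E_S−E_R)/(RT)].
(E_S−E_R)/(RT) = (153−106)×10³/(8.314×427) = 47000/3550 = 13.24.
k_R/k_S = (5.88×10^12/3.73×10^19)·exp(13.24) = 1.576×10^-7 × 5.619×10^5 = 0.0886.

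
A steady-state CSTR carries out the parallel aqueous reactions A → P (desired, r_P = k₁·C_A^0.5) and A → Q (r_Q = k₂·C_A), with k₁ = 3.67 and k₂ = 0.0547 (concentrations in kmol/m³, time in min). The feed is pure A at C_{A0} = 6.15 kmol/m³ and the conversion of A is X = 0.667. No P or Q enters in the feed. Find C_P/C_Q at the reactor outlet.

Exit C_A = C_{A0}(1−X) = 6.15×0.333 = 2.048 kmol/m³.
A CSTR operates uniformly at the exit composition, giving r_P = 5.252 and r_Q = 0.1120 (each k·C_A^n at C_A = 2.048).
Overall selectivity = C_P/C_Q = r_Pτ/(r_Qτ) = r_P/r_Q = 46.9.

46.9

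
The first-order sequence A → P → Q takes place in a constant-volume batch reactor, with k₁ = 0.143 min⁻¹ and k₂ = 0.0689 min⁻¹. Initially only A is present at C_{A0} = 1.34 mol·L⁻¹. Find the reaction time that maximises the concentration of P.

Setting dC_P/dt = 0 gives t_opt = ln(k₂/k₁)/(k₂−k₁).
= ln(0.0689/0.143)/(0.0689−0.143) = ln(0.4818)/-0.07410 = -0.7302/-0.07410 = 9.85 min.

9.85 min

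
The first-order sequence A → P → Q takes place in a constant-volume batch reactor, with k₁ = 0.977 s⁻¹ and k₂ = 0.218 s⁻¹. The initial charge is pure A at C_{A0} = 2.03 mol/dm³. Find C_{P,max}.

For a first-order series the maximum intermediate yield is C_{P,max}/C_{A0} = (k₁/k₂)^[k₂/(k₂−k₁)].
= (0.977/0.218)^(0.218/(0.218−0.977)) = (4.482)^(-0.2872) = 0.6500.
C_{P,max} = 0.6500×2.03 = 1.32 mol/dm³.

1.32 mol/dm³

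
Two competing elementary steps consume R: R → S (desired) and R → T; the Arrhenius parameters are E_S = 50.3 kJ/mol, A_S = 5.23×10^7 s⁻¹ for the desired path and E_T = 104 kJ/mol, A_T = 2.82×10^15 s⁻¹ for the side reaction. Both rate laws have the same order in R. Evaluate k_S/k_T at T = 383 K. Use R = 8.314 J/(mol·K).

0.391

With equal orders, S_{S/T} = k_S/k_T = (A_S/A_T)·exp[(E_T−E_S)/(RT)].
(E_T−E_S)/(RT) = (104−50.3)×10³/(8.314×383) = 53700/3184 = 16.86.
k_S/k_T = (5.23×10^7/2.82×10^15)·exp(16.86) = 1.855×10^-8 × 2.109×10^7 = 0.391.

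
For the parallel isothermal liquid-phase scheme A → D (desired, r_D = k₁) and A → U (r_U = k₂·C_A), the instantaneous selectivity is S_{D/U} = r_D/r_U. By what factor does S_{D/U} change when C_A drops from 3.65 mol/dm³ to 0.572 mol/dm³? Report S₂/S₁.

S_{D/U} = (k₁/k₂)·C_A⁻¹, so S₂/S₁ = (C_{A,2}/C_{A,1})⁻¹.
= 3.65/0.572 = 6.38.
Selectivity toward D rises as C_A falls — low-concentration operation is favoured.

6.38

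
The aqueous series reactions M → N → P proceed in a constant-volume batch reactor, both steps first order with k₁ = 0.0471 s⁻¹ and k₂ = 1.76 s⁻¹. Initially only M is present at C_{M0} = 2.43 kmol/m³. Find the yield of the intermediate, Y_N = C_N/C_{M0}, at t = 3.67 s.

The intermediate concentration in a first-order A→B→C sequence is C_N = k₁C_{M0}(e^(−k₁t) − e^(−k₂t))/(k₂−k₁).
e^(−k₁t) = e^(−0.0471×3.67) = e^(−0.1729) = 0.8413; e^(−k₂t) = e^(−6.459) = 0.001566.
C_N = 0.0471×2.43/(1.76−0.0471) × (0.8413−0.001566) = 0.06682×0.8397 = 0.05611 kmol/m³.
Y_N = C_N/C_{M0} = 0.05611/2.43 = 0.0231.

0.0231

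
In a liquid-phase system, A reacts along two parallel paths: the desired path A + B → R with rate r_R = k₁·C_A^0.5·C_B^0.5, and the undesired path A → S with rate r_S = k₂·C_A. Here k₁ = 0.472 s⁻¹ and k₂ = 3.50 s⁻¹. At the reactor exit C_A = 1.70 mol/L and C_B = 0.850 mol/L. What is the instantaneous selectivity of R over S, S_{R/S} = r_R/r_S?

S_{R/S} = r_R/r_S = (k₁·C_A^0.5·C_B^0.5)/(k₂·C_A) = (k₁/k₂)·C_A^-0.5·C_B^0.5.
= (0.472×1.700^0.5×0.8500^0.5) / (3.50×1.700) = 0.5674/5.950 = 0.0954.
The undesired path is higher order in A, so low C_A (CSTR or dilute feed) favours R.

0.0954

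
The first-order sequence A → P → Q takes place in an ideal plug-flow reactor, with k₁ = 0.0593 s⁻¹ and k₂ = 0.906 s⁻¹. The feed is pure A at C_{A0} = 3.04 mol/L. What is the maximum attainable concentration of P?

0.164 mol/L

Evaluating C_P at τ_opt = ln(k₂/k₁)/(k₂−k₁) gives C_{P,max}/C_{A0} = (k₁/k₂)^[k₂/(k₂−k₁)].
= (0.0593/0.906)^(0.906/(0.906−0.0593)) = (0.06545)^(1.070) = 0.05408.
C_{P,max} = 0.05408×3.04 = 0.164 mol/L.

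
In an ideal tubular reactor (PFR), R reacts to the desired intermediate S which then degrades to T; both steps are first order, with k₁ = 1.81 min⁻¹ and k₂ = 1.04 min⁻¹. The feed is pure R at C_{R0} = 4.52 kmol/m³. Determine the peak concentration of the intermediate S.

Evaluating C_S at τ_opt = ln(k₂/k₁)/(k₂−k₁) gives C_{S,max}/C_{R0} = (k₁/k₂)^[k₂/(k₂−k₁)].
= (1.81/1.04)^(1.04/(1.04−1.81)) = (1.740)^(-1.351) = 0.4731.
C_{S,max} = 0.4731×4.52 = 2.14 kmol/m³.

2.14 kmol/m³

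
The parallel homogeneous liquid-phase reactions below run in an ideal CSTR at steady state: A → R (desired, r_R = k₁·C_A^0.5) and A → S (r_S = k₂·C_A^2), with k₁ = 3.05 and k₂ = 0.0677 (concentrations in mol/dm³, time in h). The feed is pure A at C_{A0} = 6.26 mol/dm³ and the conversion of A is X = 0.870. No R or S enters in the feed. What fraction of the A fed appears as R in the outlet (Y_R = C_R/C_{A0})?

0.856

Exit C_A = C_{A0}(1−X) = 6.26×0.130 = 0.8138 mol/dm³.
Rates in a CSTR are evaluated at the outlet concentration: r_R = 3.05×0.8138^0.5 = 2.751, r_S = 0.0677×0.8138^2 = 0.04484.
Fraction of consumed A going to R: r_R/(r_R+r_S) = 0.9840.
C_R = 0.9840·C_{A0}·X = 0.9840×6.26×0.870 = 5.36 mol/dm³; Y_R = C_R/C_{A0} = 0.856.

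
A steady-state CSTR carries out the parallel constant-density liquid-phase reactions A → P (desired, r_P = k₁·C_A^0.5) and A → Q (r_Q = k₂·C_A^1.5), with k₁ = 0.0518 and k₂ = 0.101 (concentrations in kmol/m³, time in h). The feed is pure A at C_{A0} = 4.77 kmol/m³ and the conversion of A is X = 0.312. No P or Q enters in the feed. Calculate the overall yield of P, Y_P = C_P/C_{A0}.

0.0422

Exit C_A = C_{A0}(1−X) = 4.77×0.688 = 3.282 kmol/m³.
Rates in a CSTR are evaluated at the outlet concentration: r_P = 0.0518×3.282^0.5 = 0.09384, r_Q = 0.101×3.282^1.5 = 0.6005.
Fraction of consumed A going to P: r_P/(r_P+r_Q) = 0.1352.
C_P = 0.1352·C_{A0}·X = 0.1352×4.77×0.312 = 0.201 kmol/m³; Y_P = C_P/C_{A0} = 0.0422.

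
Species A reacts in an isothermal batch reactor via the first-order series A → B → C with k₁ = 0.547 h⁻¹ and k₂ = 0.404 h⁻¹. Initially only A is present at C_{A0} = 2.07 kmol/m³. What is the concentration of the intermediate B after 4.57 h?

The intermediate concentration in a first-order A→B→C sequence is C_B = k₁C_{A0}(e^(−k₁t) − e^(−k₂t))/(k₂−k₁).
e^(−k₁t) = e^(−0.547×4.57) = e^(−2.500) = 0.08210; e^(−k₂t) = e^(−1.846) = 0.1578.
C_B = 0.547×2.07/(0.404−0.547) × (0.08210−0.1578) = (-7.918)×(-0.07572) = 0.5996 kmol/m³.

0.600 kmol/m³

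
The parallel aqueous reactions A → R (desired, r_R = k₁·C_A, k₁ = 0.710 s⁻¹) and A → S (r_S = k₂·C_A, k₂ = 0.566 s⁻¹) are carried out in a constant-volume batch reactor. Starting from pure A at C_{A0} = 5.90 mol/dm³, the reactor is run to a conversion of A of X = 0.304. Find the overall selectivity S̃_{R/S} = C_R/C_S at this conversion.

1.25

C_A = C_{A0}(1−X) = 4.106 mol/dm³.
Both paths are first order in A, so the instantaneous fraction to R is constant: dC_R/d(−C_A) = k₁/(k₁+k₂) = 0.5564.
C_R = 0.5564·(C_{A0}−C_A) = 0.5564×1.794 = 0.998 mol/dm³.
C_S = (C_{A0}−C_A)−C_R = 0.7956 mol/dm³; S̃_{R/S} = 0.9980/0.7956 = 1.25.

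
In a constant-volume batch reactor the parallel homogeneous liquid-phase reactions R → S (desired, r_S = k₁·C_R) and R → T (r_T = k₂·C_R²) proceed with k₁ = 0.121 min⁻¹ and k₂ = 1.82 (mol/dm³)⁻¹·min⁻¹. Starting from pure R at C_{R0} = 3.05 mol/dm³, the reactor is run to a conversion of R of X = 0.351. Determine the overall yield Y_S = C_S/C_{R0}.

C_R = C_{R0}(1−X) = 1.979 mol/dm³.
Along a PFR/batch, dC_S/dC_R = −r_S/(r_S+r_T) = −k₁/(k₁+k₂·C_R).
Integrating from C_{R0} to C_R: C_S = (0.121/1.82)·ln[(0.121+1.82·3.05)/(0.121+1.82·1.98)] = 0.06648·ln(5.672/3.724) = 0.02798 mol/dm³.
Y_S = C_S/C_{R0} = 0.02798/3.05 = 0.00917.

0.00917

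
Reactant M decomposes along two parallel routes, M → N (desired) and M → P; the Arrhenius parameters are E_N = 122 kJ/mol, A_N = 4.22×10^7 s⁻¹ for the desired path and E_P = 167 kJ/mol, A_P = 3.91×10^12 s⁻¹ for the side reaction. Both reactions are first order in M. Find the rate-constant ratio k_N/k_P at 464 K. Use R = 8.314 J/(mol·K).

With equal orders, S_{N/P} = k_N/k_P = (A_N/A_P)·exp[(E_P−E_N)/(RT)].
(E_P−E_N)/(RT) = (167−122)×10³/(8.314×464) = 45000/3858 = 11.66.
k_N/k_P = (4.22×10^7/3.91×10^12)·exp(11.66) = 1.079×10^-5 × 1.164×10^5 = 1.26.

1.26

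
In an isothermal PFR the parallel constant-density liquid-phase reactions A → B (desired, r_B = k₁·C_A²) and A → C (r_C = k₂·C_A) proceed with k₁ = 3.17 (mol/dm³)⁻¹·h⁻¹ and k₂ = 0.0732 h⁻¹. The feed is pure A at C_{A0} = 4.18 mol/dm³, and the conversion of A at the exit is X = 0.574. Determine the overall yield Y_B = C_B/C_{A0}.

0.569

C_A = C_{A0}(1−X) = 1.781 mol/dm³.
Along a PFR/batch, dC_C/dC_A = −r_C/(r_B+r_C) = −k₂/(k₂+k₁·C_A).
Integrating from C_{A0} to C_A: C_C = (0.0732/3.17)·ln[(0.0732+3.17·4.18)/(0.0732+3.17·1.78)] = 0.02309·ln(13.32/5.718) = 0.01953 mol/dm³.
Then C_B = (C_{A0}−C_A) − C_C = 2.399 − 0.01953 = 2.380 mol/dm³.
Y_B = C_B/C_{A0} = 2.380/4.18 = 0.569.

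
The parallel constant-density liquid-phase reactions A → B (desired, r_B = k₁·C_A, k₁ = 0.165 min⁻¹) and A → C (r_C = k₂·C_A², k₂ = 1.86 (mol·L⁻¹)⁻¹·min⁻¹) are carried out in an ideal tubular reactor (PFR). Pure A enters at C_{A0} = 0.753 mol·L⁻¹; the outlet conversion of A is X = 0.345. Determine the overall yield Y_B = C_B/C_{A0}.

0.0435

C_A = C_{A0}(1−X) = 0.4932 mol·L⁻¹.
Along a PFR/batch, dC_B/dC_A = −r_B/(r_B+r_C) = −k₁/(k₁+k₂·C_A).
Integrating from C_{A0} to C_A: C_B = (0.165/1.86)·ln[(0.165+1.86·0.753)/(0.165+1.86·0.493)] = 0.08871·ln(1.566/1.082) = 0.03274 mol·L⁻¹.
Y_B = C_B/C_{A0} = 0.03274/0.753 = 0.0435.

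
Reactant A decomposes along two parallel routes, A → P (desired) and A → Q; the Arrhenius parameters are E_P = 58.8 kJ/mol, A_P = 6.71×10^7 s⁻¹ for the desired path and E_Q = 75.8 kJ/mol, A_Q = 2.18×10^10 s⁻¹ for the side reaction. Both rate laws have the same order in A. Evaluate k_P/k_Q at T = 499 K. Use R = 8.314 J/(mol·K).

0.185

With equal orders, S_{P/Q} = k_P/k_Q = (A_P/A_Q)·exp[(E_Q−E_P)/(RT)].
(E_Q−E_P)/(RT) = (75.8−58.8)×10³/(8.314×499) = 17000/4149 = 4.098.
k_P/k_Q = (6.71×10^7/2.18×10^10)·exp(4.098) = 0.003078 × 60.20 = 0.185.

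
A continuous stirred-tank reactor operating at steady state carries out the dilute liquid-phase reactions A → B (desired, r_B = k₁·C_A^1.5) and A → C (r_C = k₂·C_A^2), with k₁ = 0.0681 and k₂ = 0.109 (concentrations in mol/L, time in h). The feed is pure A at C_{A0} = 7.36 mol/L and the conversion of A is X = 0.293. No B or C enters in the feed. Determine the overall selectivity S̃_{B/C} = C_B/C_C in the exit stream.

Exit C_A = C_{A0}(1−X) = 7.36×0.707 = 5.204 mol/L.
In a CSTR the entire volume is at exit conditions, so r_B = 0.0681×5.204^1.5 = 0.8083 and r_C = 0.109×5.204^2 = 2.951.
Overall selectivity = C_B/C_C = r_Bτ/(r_Cτ) = r_B/r_C = 0.274.

0.274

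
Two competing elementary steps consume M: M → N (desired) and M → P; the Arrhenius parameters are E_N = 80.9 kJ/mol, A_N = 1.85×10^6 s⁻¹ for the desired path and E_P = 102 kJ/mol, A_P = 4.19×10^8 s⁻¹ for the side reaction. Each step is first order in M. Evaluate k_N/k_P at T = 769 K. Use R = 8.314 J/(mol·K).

Since both paths have the same order in M, the concentration cancels and S_{N/P} = k_N/k_P = (A_N/A_P)·exp[(E_P−E_N)/(RT)].
(E_P−E_N)/(RT) = (102−80.9)×10³/(8.314×769) = 21100/6393 = 3.300.
k_N/k_P = (1.85×10^6/4.19×10^8)·exp(3.300) = 0.004415 × 27.12 = 0.120.

0.120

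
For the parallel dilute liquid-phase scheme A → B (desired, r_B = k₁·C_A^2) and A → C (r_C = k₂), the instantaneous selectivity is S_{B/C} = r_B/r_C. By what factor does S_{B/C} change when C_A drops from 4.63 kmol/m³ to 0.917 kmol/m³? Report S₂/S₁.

S_{B/C} = (k₁/k₂)·C_A^2, so S₂/S₁ = (C_{A,2}/C_{A,1})^2.
= (0.917/4.63)^2 = (0.1981)^2 = 0.0392.

0.0392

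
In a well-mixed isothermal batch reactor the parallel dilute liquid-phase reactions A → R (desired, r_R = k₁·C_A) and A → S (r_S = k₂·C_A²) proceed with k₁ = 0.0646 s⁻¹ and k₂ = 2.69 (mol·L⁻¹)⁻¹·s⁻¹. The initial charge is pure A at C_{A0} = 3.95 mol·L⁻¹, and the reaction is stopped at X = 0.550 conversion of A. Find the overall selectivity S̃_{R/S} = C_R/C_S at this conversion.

C_A = C_{A0}(1−X) = 1.777 mol·L⁻¹.
Along a PFR/batch, dC_R/dC_A = −r_R/(r_R+r_S) = −k₁/(k₁+k₂·C_A).
Integrating from C_{A0} to C_A: C_R = (0.0646/2.69)·ln[(0.0646+2.69·3.95)/(0.0646+2.69·1.78)] = 0.02401·ln(10.69/4.846) = 0.01900 mol·L⁻¹.
C_S = (C_{A0}−C_A)−C_R = 2.154 mol·L⁻¹; S̃_{R/S} = 0.01900/2.154 = 0.00882.

0.00882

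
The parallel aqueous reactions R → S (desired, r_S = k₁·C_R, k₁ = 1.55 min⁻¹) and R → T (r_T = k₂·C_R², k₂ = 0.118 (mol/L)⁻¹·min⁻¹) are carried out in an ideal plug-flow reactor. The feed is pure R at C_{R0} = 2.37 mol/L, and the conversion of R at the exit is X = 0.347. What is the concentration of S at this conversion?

0.716 mol/L

C_R = C_{R0}(1−X) = 1.548 mol/L.
Along a PFR/batch, dC_S/dC_R = −r_S/(r_S+r_T) = −k₁/(k₁+k₂·C_R).
Integrating from C_{R0} to C_R: C_S = (1.55/0.118)·ln[(1.55+0.118·2.37)/(1.55+0.118·1.55)] = 13.14·ln(1.830/1.733) = 0.7158 mol/L.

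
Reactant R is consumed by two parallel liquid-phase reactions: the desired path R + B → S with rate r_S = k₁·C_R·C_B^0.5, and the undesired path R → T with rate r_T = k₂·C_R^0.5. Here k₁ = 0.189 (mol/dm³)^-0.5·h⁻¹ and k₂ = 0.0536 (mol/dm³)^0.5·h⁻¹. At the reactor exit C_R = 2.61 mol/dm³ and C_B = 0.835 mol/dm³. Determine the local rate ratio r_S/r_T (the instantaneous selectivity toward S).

5.21

S_{S/T} = r_S/r_T = (k₁·C_R·C_B^0.5)/(k₂·C_R^0.5) = (k₁/k₂)·C_R^0.5·C_B^0.5.
= (0.189×2.610×0.8350^0.5) / (0.0536×2.610^0.5) = 0.4508/0.08659 = 5.21.
Since the desired path is higher order in R, keeping C_R high (PFR or concentrated feed) favours S.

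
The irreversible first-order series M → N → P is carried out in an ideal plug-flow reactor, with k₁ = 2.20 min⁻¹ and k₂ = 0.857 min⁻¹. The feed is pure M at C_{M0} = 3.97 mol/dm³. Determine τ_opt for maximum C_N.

The intermediate peaks when r₁ = r₂, i.e. k₁e^(−k₁τ) = k₂e^(−k₂τ), giving τ_opt = ln(k₂/k₁)/(k₂−k₁).
= ln(0.857/2.20)/(0.857−2.20) = ln(0.3895)/-1.343 = -0.9428/-1.343 = 0.702 min.

0.702 min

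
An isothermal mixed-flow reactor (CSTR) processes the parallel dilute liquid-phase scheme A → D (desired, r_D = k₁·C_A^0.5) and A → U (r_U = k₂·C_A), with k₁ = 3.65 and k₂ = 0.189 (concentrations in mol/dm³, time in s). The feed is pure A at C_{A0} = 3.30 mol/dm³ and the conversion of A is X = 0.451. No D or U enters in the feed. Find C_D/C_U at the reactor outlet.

14.3

Exit C_A = C_{A0}(1−X) = 3.30×0.549 = 1.812 mol/dm³.
Rates in a CSTR are evaluated at the outlet concentration: r_D = 3.65×1.812^0.5 = 4.913, r_U = 0.189×1.812 = 0.3424.
Overall selectivity = C_D/C_U = r_Dτ/(r_Uτ) = r_D/r_U = 14.3.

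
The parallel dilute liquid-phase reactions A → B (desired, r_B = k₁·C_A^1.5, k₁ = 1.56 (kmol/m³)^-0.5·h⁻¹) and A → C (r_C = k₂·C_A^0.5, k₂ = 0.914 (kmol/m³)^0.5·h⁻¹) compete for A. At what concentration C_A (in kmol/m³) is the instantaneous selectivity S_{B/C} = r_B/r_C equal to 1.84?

1.08 kmol/m³

S_{B/C} = (k₁/k₂)·C_A ⇒ C_A = S·k₂/k₁.
= 1.84×0.914/1.56 = 1.08 kmol/m³.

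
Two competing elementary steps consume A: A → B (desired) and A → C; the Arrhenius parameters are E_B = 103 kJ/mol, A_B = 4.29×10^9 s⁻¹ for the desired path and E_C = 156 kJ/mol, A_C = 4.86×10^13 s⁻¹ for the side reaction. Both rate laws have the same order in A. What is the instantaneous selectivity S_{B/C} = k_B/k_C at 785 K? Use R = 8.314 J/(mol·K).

k_B/k_C = (A_B/A_C)·exp[−(E_B−E_C)/(RT)] = (A_B/A_C)·exp[(E_C−E_B)/(RT)].
(E_C−E_B)/(RT) = (156−103)×10³/(8.314×785) = 53000/6526 = 8.121.
k_B/k_C = (4.29×10^9/4.86×10^13)·exp(8.121) = 8.827×10^-5 × 3364 = 0.297.
Since E_B < E_C, lowering the temperature improves selectivity toward B.

0.297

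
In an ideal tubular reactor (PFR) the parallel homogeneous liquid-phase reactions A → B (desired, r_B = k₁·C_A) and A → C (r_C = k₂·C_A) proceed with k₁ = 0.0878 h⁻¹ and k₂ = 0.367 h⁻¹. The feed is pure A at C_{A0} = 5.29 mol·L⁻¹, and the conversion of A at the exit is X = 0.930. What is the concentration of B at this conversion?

C_A = C_{A0}(1−X) = 0.3703 mol·L⁻¹.
Both paths are first order in A, so the instantaneous fraction to B is constant: dC_B/d(−C_A) = k₁/(k₁+k₂) = 0.1931.
C_B = 0.1931·(C_{A0}−C_A) = 0.1931×4.920 = 0.950 mol·L⁻¹.

0.950 mol·L⁻¹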